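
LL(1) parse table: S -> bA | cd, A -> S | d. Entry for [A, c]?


For [A, c]: 'c' ∈ FIRST(S)
Entry: A -> S


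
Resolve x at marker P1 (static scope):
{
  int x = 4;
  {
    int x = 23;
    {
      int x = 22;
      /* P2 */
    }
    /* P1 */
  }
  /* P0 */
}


x declared in the same block as P1
x = 23


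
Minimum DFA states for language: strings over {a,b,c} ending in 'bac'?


Track the longest suffix of input matching a prefix of 'bac': 4 classes (prefixes of length 0..3)
Minimal DFA: 4 states


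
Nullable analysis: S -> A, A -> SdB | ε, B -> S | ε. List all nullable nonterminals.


A nonterminal is nullable iff some alternative derives ε (directly, or every symbol in it is nullable)
Nullable: {A, B, S}


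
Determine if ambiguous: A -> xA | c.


right-linear, alternatives start with distinct terminals 'x' vs 'c': unique leftmost derivation
Unambiguous


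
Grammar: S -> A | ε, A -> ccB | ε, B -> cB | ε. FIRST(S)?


Per alternative of S: FIRST(A) = {c, ε}; FIRST(ε) = {ε}
FIRST(S) = {c, ε}


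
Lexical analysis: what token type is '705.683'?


Pattern: digits with a decimal point
Type: FLOAT_LITERAL


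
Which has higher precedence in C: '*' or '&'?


'*' is multiplicative (level 10); '&' is bitwise AND (level 5)
Higher level binds tighter
'*' has higher precedence than '&'


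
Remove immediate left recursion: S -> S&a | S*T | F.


Left-recursive alternatives: S&a, S*T; non-recursive: F
Introduce S': S -> FS', S' -> &aS' | *TS' | ε


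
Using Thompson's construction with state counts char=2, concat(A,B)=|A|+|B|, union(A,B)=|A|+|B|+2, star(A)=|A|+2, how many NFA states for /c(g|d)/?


Syntax tree has 3 char leaf(s), 1 union(s), 0 star(s)
chars contribute 3×2 = 6; each union adds +2; each star adds +2
Total: 6 + 2 + 0 = 8 states


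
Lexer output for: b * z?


Scan left to right, longest-match per lexeme
Tokens: ID(b), OP(*), ID(z)


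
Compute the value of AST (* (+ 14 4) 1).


Evaluate inner: (+ 14 4) = 18
Evaluate root: (* 18 1) = 18
Result: 18


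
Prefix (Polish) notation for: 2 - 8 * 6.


'*' binds tighter: tree is (- 2 (* 8 6))
Prefix: - 2 * 8 6


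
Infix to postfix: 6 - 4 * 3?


* has higher precedence, evaluate 4*3 first
Postfix: 6 4 3 * -


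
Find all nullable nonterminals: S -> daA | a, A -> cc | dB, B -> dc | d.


A nonterminal is nullable iff some alternative derives ε (directly, or every symbol in it is nullable)
Nullable: {}


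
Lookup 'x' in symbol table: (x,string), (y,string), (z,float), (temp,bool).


Lookup 'x' → type string


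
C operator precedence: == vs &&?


'==' is equality (level 6); '&&' is logical AND (level 2)
Higher level binds tighter
'==' has higher precedence than '&&'


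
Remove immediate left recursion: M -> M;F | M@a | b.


Left-recursive alternatives: M;F, M@a; non-recursive: b
Introduce M': M -> bM', M' -> ;FM' | @aM' | ε


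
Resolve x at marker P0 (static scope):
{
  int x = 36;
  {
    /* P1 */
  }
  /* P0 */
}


x declared in the same block as P0
x = 36


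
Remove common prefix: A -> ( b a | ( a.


Common prefix: '('
Factored: A -> ( A', A' -> b a | a


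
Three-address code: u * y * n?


Break into single-operator statements:
t1 = u * y
t2 = t1 * n


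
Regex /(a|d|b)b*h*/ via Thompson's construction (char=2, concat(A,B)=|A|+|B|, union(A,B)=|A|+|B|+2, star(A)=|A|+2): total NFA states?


Syntax tree has 5 char leaf(s), 2 union(s), 2 star(s)
chars contribute 5×2 = 10; each union adds +2; each star adds +2
Total: 10 + 4 + 4 = 18 states


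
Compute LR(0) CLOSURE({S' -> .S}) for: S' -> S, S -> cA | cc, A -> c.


Start: S' -> .S
For each item with dot before a nonterminal B, add B -> .γ for every B-production
Closure: [S' -> .S, S -> .cA, S -> .cc]


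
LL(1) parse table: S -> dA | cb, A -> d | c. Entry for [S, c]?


For [S, c]: 'c' ∈ FIRST(cb)
Entry: S -> cb


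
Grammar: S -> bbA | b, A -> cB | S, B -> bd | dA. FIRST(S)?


Per alternative of S: FIRST(bbA) = {b}; FIRST(b) = {b}
FIRST(S) = {b}


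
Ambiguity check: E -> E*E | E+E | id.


'id*id+id' has two parse trees (no precedence encoded between * and +)
Ambiguous


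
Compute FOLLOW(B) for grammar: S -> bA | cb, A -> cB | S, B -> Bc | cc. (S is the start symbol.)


$ ∈ FOLLOW(S). For each A -> αBβ: add FIRST(β)\{ε} to FOLLOW(B); if β nullable, add FOLLOW(A).
FOLLOW(B) = {$, c}


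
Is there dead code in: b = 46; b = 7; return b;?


first assignment to b is overwritten before any read
Dead: 'b = 46'


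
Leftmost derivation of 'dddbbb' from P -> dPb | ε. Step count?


Derivation: P => dPb => ddPbb => dddPbbb => dddbbb
Steps: 4


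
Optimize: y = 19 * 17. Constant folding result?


19 * 17 = 323 at compile time
Optimized: y = 323


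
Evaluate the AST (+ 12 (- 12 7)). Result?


Evaluate inner: (- 12 7) = 5
Evaluate root: (+ 12 5) = 17
Result: 17


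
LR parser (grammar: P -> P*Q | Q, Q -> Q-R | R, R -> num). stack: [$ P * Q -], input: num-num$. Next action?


no handle; shift 'num'
Action: shift


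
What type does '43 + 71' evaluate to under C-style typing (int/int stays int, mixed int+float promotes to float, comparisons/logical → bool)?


Operand types: int + int
Rule: mixed int/float promotes to float; int/int stays int
Result type: int


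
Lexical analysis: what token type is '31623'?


Pattern: digits only
Type: INTEGER_LITERAL


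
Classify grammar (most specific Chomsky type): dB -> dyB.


LHS has context (more than one symbol) and |LHS| ≤ |RHS|
Classification: Type 1 (Context-Sensitive)


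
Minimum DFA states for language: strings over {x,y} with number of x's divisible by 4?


Track (count of x) mod 4: states 0..3, accept at 0
Minimal DFA: 4 states


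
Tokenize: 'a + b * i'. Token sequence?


Scan left to right, longest-match per lexeme
Tokens: ID(a), OP(+), ID(b), OP(*), ID(i)


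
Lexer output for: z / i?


Scan left to right, longest-match per lexeme
Tokens: ID(z), OP(/), ID(i)


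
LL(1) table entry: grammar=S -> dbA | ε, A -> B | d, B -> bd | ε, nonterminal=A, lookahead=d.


For [A, d]: 'd' ∈ FIRST(d)
Entry: A -> d


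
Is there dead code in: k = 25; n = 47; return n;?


k is assigned but never read
Dead: 'k = 25'


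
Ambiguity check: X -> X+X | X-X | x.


'x+x-x' has two parse trees (no precedence encoded between + and -)
Ambiguous


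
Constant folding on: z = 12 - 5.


12 - 5 = 7 at compile time
Optimized: z = 7


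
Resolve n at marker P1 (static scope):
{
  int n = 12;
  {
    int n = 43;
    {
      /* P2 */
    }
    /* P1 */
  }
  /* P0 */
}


n declared in the same block as P1
n = 43


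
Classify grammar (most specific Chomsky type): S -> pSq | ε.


Single nonterminal LHS, but p^n q^n is not regular
Classification: Type 2 (Context-Free)


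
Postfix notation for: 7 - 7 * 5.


* has higher precedence, evaluate 7*5 first
Postfix: 7 7 5 * -


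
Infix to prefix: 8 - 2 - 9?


left-to-right (same/higher precedence on left): tree is (- (- 8 2) 9)
Prefix: - - 8 2 9


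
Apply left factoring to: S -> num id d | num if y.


Common prefix: 'num'
Factored: S -> num S', S' -> id d | if y


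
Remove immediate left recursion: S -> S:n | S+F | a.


Left-recursive alternatives: S:n, S+F; non-recursive: a
Introduce S': S -> aS', S' -> :nS' | +FS' | ε


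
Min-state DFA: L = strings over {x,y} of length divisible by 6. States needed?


Track length mod 6: states 0..5, accept at 0
Minimal DFA: 6 states


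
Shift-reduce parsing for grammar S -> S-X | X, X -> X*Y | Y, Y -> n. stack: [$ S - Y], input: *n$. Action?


'Y' (not preceded by X*) is the handle for X -> Y
Action: reduce (X -> Y)


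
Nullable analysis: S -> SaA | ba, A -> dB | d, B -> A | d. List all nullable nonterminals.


A nonterminal is nullable iff some alternative derives ε (directly, or every symbol in it is nullable)
Nullable: {}


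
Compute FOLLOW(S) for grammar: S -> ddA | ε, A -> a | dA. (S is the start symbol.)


$ ∈ FOLLOW(S). For each A -> αBβ: add FIRST(β)\{ε} to FOLLOW(B); if β nullable, add FOLLOW(A).
FOLLOW(S) = {$}


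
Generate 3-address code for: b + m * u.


Break into single-operator statements:
t1 = m * u
t2 = b + t1


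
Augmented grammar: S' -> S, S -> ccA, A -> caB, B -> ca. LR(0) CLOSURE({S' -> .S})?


Start: S' -> .S
For each item with dot before a nonterminal B, add B -> .γ for every B-production
Closure: [S' -> .S, S -> .ccA]


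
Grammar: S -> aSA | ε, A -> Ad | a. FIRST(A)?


Per alternative of A: FIRST(Ad) = {a}; FIRST(a) = {a}
FIRST(A) = {a}


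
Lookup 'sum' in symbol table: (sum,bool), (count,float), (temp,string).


Lookup 'sum' → type bool


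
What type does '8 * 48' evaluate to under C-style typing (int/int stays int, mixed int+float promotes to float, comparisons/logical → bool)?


Operand types: int * int
Rule: mixed int/float promotes to float; int/int stays int
Result type: int


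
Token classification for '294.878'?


Pattern: digits with a decimal point
Type: FLOAT_LITERAL


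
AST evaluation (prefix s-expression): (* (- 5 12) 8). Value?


Evaluate inner: (- 5 12) = -7
Evaluate root: (* -7 8) = -56
Result: -56


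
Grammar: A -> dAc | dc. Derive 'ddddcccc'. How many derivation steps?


Derivation: A => dAc => ddAcc => dddAccc => ddddcccc
Steps: 4


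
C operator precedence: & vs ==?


'==' is equality (level 6); '&' is bitwise AND (level 5)
Higher level binds tighter
'==' has higher precedence than '&'


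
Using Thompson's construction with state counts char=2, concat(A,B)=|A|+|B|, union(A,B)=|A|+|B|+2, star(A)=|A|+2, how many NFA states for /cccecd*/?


Syntax tree has 6 char leaf(s), 0 union(s), 1 star(s)
chars contribute 6×2 = 12; each union adds +2; each star adds +2
Total: 12 + 0 + 2 = 14 states


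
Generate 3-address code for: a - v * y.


Break into single-operator statements:
t1 = v * y
t2 = a - t1


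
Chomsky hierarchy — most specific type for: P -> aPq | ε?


Single nonterminal LHS, but a^n q^n is not regular
Classification: Type 2 (Context-Free)


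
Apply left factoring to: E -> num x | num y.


Common prefix: 'num'
Factored: E -> num E', E' -> x | y


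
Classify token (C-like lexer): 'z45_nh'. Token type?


Pattern: letter/underscore followed by alphanumerics, not a keyword
Type: IDENTIFIER


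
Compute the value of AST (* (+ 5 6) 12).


Evaluate inner: (+ 5 6) = 11
Evaluate root: (* 11 12) = 132
Result: 132


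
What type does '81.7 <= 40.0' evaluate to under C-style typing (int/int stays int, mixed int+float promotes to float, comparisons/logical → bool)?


Operand types: float <= float
Rule: comparison yields bool
Result type: bool


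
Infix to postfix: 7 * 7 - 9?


Left to right (same or higher precedence on left)
Postfix: 7 7 * 9 -


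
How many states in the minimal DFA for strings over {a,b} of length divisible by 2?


Track length mod 2: states 0..1, accept at 0
Minimal DFA: 2 states


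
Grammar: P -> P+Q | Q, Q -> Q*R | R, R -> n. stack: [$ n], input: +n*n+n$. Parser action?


'n' on top is the handle for R -> n
Action: reduce (R -> n)


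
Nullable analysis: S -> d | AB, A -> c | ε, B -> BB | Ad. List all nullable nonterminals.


A nonterminal is nullable iff some alternative derives ε (directly, or every symbol in it is nullable)
Nullable: {A}


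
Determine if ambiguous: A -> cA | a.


right-linear, alternatives start with distinct terminals 'c' vs 'a': unique leftmost derivation
Unambiguous


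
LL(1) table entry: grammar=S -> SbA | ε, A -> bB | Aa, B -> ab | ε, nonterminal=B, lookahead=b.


For [B, b]: ε is nullable and 'b' ∈ FOLLOW(B)
Entry: B -> ε


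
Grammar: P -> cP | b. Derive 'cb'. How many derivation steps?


Derivation: P => cP => cb
Steps: 2


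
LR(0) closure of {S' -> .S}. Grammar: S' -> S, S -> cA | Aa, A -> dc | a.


Start: S' -> .S
For each item with dot before a nonterminal B, add B -> .γ for every B-production
Closure: [S' -> .S, S -> .cA, S -> .Aa, A -> .dc, A -> .a]


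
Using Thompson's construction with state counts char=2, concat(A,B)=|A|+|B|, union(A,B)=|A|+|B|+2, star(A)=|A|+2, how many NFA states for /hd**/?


Syntax tree has 2 char leaf(s), 0 union(s), 2 star(s)
chars contribute 2×2 = 4; each union adds +2; each star adds +2
Total: 4 + 0 + 4 = 8 states


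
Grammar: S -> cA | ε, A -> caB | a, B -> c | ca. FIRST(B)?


Per alternative of B: FIRST(c) = {c}; FIRST(ca) = {c}
FIRST(B) = {c}


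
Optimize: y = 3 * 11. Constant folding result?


3 * 11 = 33 at compile time
Optimized: y = 33


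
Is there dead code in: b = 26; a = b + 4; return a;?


b is read by a's definition; a is returned
No dead code


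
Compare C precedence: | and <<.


'<<' is shift (level 8); '|' is bitwise OR (level 3)
Higher level binds tighter
'<<' has higher precedence than '|'


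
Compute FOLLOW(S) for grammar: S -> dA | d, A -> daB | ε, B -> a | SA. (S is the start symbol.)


$ ∈ FOLLOW(S). For each A -> αBβ: add FIRST(β)\{ε} to FOLLOW(B); if β nullable, add FOLLOW(A).
FOLLOW(S) = {$, d}


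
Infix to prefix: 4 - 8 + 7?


left-to-right (same/higher precedence on left): tree is (+ (- 4 8) 7)
Prefix: + - 4 8 7


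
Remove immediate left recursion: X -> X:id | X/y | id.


Left-recursive alternatives: X:id, X/y; non-recursive: id
Introduce X': X -> idX', X' -> :idX' | /yX' | ε


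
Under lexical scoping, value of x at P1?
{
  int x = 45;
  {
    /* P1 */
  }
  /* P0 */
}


P1's block does not declare x; resolves to the enclosing declaration at depth 0
x = 45


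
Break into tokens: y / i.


Scan left to right, longest-match per lexeme
Tokens: ID(y), OP(/), ID(i)


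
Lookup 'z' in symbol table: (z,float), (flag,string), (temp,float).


Lookup 'z' → type float


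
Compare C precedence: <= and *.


'*' is multiplicative (level 10); '<=' is relational (level 7)
Higher level binds tighter
'*' has higher precedence than '<='


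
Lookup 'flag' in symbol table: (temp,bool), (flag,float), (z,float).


Lookup 'flag' → type float


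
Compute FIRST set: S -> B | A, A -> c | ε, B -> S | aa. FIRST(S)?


Per alternative of S: FIRST(B) = {a, c, ε}; FIRST(A) = {c, ε}
FIRST(S) = {a, c, ε}


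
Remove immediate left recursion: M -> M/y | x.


Left-recursive alternatives: M/y; non-recursive: x
Introduce M': M -> xM', M' -> /yM' | ε


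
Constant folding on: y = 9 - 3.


9 - 3 = 6 at compile time
Optimized: y = 6


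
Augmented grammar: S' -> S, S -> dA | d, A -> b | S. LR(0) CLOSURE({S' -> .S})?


Start: S' -> .S
For each item with dot before a nonterminal B, add B -> .γ for every B-production
Closure: [S' -> .S, S -> .dA, S -> .d]


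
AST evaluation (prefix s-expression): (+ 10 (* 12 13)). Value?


Evaluate inner: (* 12 13) = 156
Evaluate root: (+ 10 156) = 166
Result: 166


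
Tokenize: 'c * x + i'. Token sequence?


Scan left to right, longest-match per lexeme
Tokens: ID(c), OP(*), ID(x), OP(+), ID(i)


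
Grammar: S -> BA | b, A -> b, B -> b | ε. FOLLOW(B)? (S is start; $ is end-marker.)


$ ∈ FOLLOW(S). For each A -> αBβ: add FIRST(β)\{ε} to FOLLOW(B); if β nullable, add FOLLOW(A).
FOLLOW(B) = {b}


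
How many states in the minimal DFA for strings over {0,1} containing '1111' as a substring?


KMP-style automaton: 4 progress states + 1 absorbing accept = 5
Minimal DFA: 5 states


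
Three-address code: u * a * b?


Break into single-operator statements:
t1 = u * a
t2 = t1 * b


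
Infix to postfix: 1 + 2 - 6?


Left to right (same or higher precedence on left)
Postfix: 1 2 + 6 -


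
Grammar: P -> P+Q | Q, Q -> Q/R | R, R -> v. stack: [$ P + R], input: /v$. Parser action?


'R' (not preceded by Q/) is the handle for Q -> R
Action: reduce (Q -> R)


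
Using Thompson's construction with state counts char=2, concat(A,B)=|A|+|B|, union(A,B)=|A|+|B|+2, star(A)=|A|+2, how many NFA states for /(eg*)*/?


Syntax tree has 2 char leaf(s), 0 union(s), 2 star(s)
chars contribute 2×2 = 4; each union adds +2; each star adds +2
Total: 4 + 0 + 4 = 8 states


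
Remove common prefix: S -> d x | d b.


Common prefix: 'd'
Factored: S -> d S', S' -> x | b


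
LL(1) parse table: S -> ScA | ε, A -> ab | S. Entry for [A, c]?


For [A, c]: 'c' ∈ FIRST(S)
Entry: A -> S


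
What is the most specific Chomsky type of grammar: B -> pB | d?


Right-linear: every RHS is a terminal or a terminal followed by one nonterminal
Classification: Type 3 (Regular)


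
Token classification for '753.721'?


Pattern: digits with a decimal point
Type: FLOAT_LITERAL


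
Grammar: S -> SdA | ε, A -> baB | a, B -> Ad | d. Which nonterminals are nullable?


A nonterminal is nullable iff some alternative derives ε (directly, or every symbol in it is nullable)
Nullable: {S}


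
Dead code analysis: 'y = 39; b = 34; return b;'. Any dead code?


y is assigned but never read
Dead: 'y = 39'


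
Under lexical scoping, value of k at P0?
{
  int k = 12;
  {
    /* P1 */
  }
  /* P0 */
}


k declared in the same block as P0
k = 12


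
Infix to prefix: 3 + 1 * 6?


'*' binds tighter: tree is (+ 3 (* 1 6))
Prefix: + 3 * 1 6


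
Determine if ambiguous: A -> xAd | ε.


balanced x^n…d^n: each string has a unique parse
Unambiguous


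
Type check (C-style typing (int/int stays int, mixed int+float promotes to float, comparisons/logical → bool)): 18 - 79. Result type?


Operand types: int - int
Rule: mixed int/float promotes to float; int/int stays int
Result type: int


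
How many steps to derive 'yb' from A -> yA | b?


Derivation: A => yA => yb
Steps: 2


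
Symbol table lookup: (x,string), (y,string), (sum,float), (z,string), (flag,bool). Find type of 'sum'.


Lookup 'sum' → type float


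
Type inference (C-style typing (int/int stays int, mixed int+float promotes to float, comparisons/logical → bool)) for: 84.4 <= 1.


Operand types: float <= int
Rule: comparison yields bool
Result type: bool


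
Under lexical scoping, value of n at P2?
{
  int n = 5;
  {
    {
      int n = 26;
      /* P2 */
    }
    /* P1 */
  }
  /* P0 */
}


n declared in the same block as P2
n = 26


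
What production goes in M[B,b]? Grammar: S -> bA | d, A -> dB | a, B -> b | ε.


For [B, b]: 'b' ∈ FIRST(b)
Entry: B -> b


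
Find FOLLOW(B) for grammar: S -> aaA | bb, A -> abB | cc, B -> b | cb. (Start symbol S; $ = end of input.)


$ ∈ FOLLOW(S). For each A -> αBβ: add FIRST(β)\{ε} to FOLLOW(B); if β nullable, add FOLLOW(A).
FOLLOW(B) = {$}


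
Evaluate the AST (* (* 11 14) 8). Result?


Evaluate inner: (* 11 14) = 154
Evaluate root: (* 154 8) = 1232
Result: 1232


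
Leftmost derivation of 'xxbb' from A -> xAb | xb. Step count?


Derivation: A => xAb => xxbb
Steps: 2


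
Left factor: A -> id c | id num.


Common prefix: 'id'
Factored: A -> id A', A' -> c | num


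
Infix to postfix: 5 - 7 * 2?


* has higher precedence, evaluate 7*2 first
Postfix: 5 7 2 * -


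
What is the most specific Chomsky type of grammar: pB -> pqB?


LHS has context (more than one symbol) and |LHS| ≤ |RHS|
Classification: Type 1 (Context-Sensitive)


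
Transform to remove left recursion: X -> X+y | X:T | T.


Left-recursive alternatives: X+y, X:T; non-recursive: T
Introduce X': X -> TX', X' -> +yX' | :TX' | ε


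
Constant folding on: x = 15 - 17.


15 - 17 = -2 at compile time
Optimized: x = -2


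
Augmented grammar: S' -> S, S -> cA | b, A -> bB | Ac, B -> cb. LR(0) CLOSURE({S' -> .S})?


Start: S' -> .S
For each item with dot before a nonterminal B, add B -> .γ for every B-production
Closure: [S' -> .S, S -> .cA, S -> .b]


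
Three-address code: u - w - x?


Break into single-operator statements:
t1 = u - w
t2 = t1 - x


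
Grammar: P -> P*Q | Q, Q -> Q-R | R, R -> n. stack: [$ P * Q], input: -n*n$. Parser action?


'-' can extend Q; shift to build Q -> Q-R
Action: shift


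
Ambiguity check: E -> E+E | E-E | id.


'id+id-id' has two parse trees (no precedence encoded between + and -)
Ambiguous


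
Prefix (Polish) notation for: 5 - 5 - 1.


left-to-right (same/higher precedence on left): tree is (- (- 5 5) 1)
Prefix: - - 5 5 1


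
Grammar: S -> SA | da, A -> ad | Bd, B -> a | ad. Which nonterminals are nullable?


A nonterminal is nullable iff some alternative derives ε (directly, or every symbol in it is nullable)
Nullable: {}


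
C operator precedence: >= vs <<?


'<<' is shift (level 8); '>=' is relational (level 7)
Higher level binds tighter
'<<' has higher precedence than '>='


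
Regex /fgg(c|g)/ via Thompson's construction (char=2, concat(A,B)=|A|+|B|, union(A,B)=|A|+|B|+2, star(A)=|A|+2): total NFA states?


Syntax tree has 5 char leaf(s), 1 union(s), 0 star(s)
chars contribute 5×2 = 10; each union adds +2; each star adds +2
Total: 10 + 2 + 0 = 12 states


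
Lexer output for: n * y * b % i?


Scan left to right, longest-match per lexeme
Tokens: ID(n), OP(*), ID(y), OP(*), ID(b), OP(%), ID(i)


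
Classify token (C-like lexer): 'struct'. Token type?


Pattern: reserved word
Type: KEYWORD


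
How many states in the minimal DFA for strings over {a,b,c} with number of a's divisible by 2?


Track (count of a) mod 2: states 0..1, accept at 0
Minimal DFA: 2 states


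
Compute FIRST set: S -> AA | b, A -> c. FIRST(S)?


Per alternative of S: FIRST(AA) = {c}; FIRST(b) = {b}
FIRST(S) = {b, c}


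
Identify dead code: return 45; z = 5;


statement follows a return and is unreachable
Dead: 'z = 5'


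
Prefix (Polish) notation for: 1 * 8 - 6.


left-to-right (same/higher precedence on left): tree is (- (* 1 8) 6)
Prefix: - * 1 8 6


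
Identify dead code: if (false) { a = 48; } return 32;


condition is constant false, so the whole block is unreachable
Dead: 'if (false) { a = 48; }'


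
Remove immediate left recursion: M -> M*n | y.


Left-recursive alternatives: M*n; non-recursive: y
Introduce M': M -> yM', M' -> *nM' | ε


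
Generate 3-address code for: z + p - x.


Break into single-operator statements:
t1 = z + p
t2 = t1 - x


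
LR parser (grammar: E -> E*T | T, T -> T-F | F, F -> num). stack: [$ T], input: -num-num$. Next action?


shift '-' to continue T -> T-F
Action: shift


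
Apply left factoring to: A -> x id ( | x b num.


Common prefix: 'x'
Factored: A -> x A', A' -> id ( | b num


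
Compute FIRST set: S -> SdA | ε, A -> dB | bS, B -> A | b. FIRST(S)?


Per alternative of S: FIRST(SdA) = {d}; FIRST(ε) = {ε}
FIRST(S) = {d, ε}


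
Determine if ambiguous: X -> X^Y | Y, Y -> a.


precedence layered via separate nonterminal Y: deterministic
Unambiguous


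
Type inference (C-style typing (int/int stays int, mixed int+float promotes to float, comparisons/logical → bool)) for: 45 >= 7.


Operand types: int >= int
Rule: comparison yields bool
Result type: bool


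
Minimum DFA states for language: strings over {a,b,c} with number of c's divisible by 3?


Track (count of c) mod 3: states 0..2, accept at 0
Minimal DFA: 3 states


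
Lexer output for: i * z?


Scan left to right, longest-match per lexeme
Tokens: ID(i), OP(*), ID(z)


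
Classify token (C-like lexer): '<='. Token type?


Pattern: operator symbol
Type: OPERATOR


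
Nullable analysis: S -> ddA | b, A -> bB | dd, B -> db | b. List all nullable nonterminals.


A nonterminal is nullable iff some alternative derives ε (directly, or every symbol in it is nullable)
Nullable: {}


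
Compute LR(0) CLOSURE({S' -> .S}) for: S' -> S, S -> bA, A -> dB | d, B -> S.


Start: S' -> .S
For each item with dot before a nonterminal B, add B -> .γ for every B-production
Closure: [S' -> .S, S -> .bA]


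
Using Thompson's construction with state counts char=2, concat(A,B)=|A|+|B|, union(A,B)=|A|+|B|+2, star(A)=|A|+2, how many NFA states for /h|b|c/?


Syntax tree has 3 char leaf(s), 2 union(s), 0 star(s)
chars contribute 3×2 = 6; each union adds +2; each star adds +2
Total: 6 + 4 + 0 = 10 states


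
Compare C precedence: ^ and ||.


'^' is bitwise XOR (level 4); '||' is logical OR (level 1)
Higher level binds tighter
'^' has higher precedence than '||'


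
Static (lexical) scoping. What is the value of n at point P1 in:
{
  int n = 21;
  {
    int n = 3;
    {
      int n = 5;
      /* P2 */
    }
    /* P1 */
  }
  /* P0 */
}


n declared in the same block as P1
n = 3


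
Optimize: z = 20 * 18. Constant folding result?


20 * 18 = 360 at compile time
Optimized: z = 360


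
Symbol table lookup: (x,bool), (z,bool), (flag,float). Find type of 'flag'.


Lookup 'flag' → type float


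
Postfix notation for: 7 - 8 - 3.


Left to right (same or higher precedence on left)
Postfix: 7 8 - 3 -


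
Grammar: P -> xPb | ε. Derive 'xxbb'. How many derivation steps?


Derivation: P => xPb => xxPbb => xxbb
Steps: 3


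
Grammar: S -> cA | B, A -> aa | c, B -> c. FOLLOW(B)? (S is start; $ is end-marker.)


$ ∈ FOLLOW(S). For each A -> αBβ: add FIRST(β)\{ε} to FOLLOW(B); if β nullable, add FOLLOW(A).
FOLLOW(B) = {$}


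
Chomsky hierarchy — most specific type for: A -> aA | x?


Right-linear: every RHS is a terminal or a terminal followed by one nonterminal
Classification: Type 3 (Regular)


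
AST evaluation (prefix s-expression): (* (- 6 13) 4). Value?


Evaluate inner: (- 6 13) = -7
Evaluate root: (* -7 4) = -28
Result: -28


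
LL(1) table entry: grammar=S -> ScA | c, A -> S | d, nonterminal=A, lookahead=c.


For [A, c]: 'c' ∈ FIRST(S)
Entry: A -> S


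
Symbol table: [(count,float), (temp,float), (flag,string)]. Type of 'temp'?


Lookup 'temp' → type float


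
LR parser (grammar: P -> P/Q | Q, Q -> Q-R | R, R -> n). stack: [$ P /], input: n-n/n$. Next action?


no handle ('P/' is not any RHS); shift 'n'
Action: shift


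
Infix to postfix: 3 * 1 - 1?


Left to right (same or higher precedence on left)
Postfix: 3 1 * 1 -


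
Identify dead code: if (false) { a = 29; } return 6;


condition is constant false, so the whole block is unreachable
Dead: 'if (false) { a = 29; }'


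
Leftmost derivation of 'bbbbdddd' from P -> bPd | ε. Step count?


Derivation: P => bPd => bbPdd => bbbPddd => bbbbPdddd => bbbbdddd
Steps: 5


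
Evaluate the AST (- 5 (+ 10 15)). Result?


Evaluate inner: (+ 10 15) = 25
Evaluate root: (- 5 25) = -20
Result: -20


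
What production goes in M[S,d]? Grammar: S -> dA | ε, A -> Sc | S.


For [S, d]: 'd' ∈ FIRST(dA)
Entry: S -> dA


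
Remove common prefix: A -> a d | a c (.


Common prefix: 'a'
Factored: A -> a A', A' -> d | c (


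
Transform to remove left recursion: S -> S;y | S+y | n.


Left-recursive alternatives: S;y, S+y; non-recursive: n
Introduce S': S -> nS', S' -> ;yS' | +yS' | ε


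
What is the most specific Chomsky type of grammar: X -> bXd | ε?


Single nonterminal LHS, but b^n d^n is not regular
Classification: Type 2 (Context-Free)


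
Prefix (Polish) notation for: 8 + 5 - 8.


left-to-right (same/higher precedence on left): tree is (- (+ 8 5) 8)
Prefix: - + 8 5 8


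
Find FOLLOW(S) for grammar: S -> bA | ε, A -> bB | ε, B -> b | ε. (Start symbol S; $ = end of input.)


$ ∈ FOLLOW(S). For each A -> αBβ: add FIRST(β)\{ε} to FOLLOW(B); if β nullable, add FOLLOW(A).
FOLLOW(S) = {$}


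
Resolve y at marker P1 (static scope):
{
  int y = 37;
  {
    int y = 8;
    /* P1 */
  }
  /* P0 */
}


y declared in the same block as P1
y = 8


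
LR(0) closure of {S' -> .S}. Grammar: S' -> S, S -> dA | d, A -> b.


Start: S' -> .S
For each item with dot before a nonterminal B, add B -> .γ for every B-production
Closure: [S' -> .S, S -> .dA, S -> .d]


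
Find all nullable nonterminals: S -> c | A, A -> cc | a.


A nonterminal is nullable iff some alternative derives ε (directly, or every symbol in it is nullable)
Nullable: {}


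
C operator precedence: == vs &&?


'==' is equality (level 6); '&&' is logical AND (level 2)
Higher level binds tighter
'==' has higher precedence than '&&'


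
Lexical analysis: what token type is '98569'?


Pattern: digits only
Type: INTEGER_LITERAL


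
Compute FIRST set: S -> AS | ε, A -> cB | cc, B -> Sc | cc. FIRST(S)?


Per alternative of S: FIRST(AS) = {c}; FIRST(ε) = {ε}
FIRST(S) = {c, ε}


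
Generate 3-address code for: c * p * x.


Break into single-operator statements:
t1 = c * p
t2 = t1 * x


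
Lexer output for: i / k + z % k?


Scan left to right, longest-match per lexeme
Tokens: ID(i), OP(/), ID(k), OP(+), ID(z), OP(%), ID(k)


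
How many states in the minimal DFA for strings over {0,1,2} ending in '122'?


Track the longest suffix of input matching a prefix of '122': 4 classes (prefixes of length 0..3)
Minimal DFA: 4 states


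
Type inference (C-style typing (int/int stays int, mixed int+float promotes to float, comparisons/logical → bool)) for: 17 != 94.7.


Operand types: int != float
Rule: comparison yields bool
Result type: bool


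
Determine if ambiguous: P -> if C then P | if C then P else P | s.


dangling else: 'if C then if C then s else s' parses two ways
Ambiguous


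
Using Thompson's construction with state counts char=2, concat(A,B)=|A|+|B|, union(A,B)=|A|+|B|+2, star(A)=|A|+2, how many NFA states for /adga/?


Syntax tree has 4 char leaf(s), 0 union(s), 0 star(s)
chars contribute 4×2 = 8; each union adds +2; each star adds +2
Total: 8 + 0 + 0 = 8 states


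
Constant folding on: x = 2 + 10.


2 + 10 = 12 at compile time
Optimized: x = 12


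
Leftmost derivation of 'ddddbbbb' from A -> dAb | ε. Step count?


Derivation: A => dAb => ddAbb => dddAbbb => ddddAbbbb => ddddbbbb
Steps: 5


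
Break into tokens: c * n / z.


Scan left to right, longest-match per lexeme
Tokens: ID(c), OP(*), ID(n), OP(/), ID(z)


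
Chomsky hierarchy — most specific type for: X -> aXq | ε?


Single nonterminal LHS, but a^n q^n is not regular
Classification: Type 2 (Context-Free)


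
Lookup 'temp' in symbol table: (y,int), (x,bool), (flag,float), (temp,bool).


Lookup 'temp' → type bool


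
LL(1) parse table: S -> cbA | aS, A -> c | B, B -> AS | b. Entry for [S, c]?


For [S, c]: 'c' ∈ FIRST(cbA)
Entry: S -> cbA


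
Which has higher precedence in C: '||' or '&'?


'&' is bitwise AND (level 5); '||' is logical OR (level 1)
Higher level binds tighter
'&' has higher precedence than '||'


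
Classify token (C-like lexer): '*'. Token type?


Pattern: operator symbol
Type: OPERATOR


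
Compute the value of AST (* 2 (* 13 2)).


Evaluate inner: (* 13 2) = 26
Evaluate root: (* 2 26) = 52
Result: 52


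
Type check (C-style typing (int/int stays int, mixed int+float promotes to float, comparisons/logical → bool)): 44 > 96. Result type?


Operand types: int > int
Rule: comparison yields bool
Result type: bool


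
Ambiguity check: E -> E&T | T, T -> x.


precedence layered via separate nonterminal T: deterministic
Unambiguous


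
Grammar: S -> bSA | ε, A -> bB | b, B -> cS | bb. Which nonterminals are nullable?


A nonterminal is nullable iff some alternative derives ε (directly, or every symbol in it is nullable)
Nullable: {S}


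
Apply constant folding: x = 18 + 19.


18 + 19 = 37 at compile time
Optimized: x = 37


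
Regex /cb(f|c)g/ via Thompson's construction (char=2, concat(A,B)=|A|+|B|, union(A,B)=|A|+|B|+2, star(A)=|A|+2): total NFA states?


Syntax tree has 5 char leaf(s), 1 union(s), 0 star(s)
chars contribute 5×2 = 10; each union adds +2; each star adds +2
Total: 10 + 2 + 0 = 12 states


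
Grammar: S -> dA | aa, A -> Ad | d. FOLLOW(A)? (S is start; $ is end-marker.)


$ ∈ FOLLOW(S). For each A -> αBβ: add FIRST(β)\{ε} to FOLLOW(B); if β nullable, add FOLLOW(A).
FOLLOW(A) = {$, d}


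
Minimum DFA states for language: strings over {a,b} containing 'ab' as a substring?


KMP-style automaton: 2 progress states + 1 absorbing accept = 3
Minimal DFA: 3 states


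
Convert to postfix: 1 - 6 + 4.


Left to right (same or higher precedence on left)
Postfix: 1 6 - 4 +


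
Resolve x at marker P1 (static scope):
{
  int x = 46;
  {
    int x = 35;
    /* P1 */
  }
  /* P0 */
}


x declared in the same block as P1
x = 35


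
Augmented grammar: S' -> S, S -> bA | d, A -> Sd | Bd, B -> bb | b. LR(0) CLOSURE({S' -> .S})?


Start: S' -> .S
For each item with dot before a nonterminal B, add B -> .γ for every B-production
Closure: [S' -> .S, S -> .bA, S -> .d]


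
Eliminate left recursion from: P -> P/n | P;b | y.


Left-recursive alternatives: P/n, P;b; non-recursive: y
Introduce P': P -> yP', P' -> /nP' | ;bP' | ε


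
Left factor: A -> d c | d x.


Common prefix: 'd'
Factored: A -> d A', A' -> c | x


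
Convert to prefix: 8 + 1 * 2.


'*' binds tighter: tree is (+ 8 (* 1 2))
Prefix: + 8 * 1 2


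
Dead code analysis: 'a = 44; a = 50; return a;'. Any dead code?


first assignment to a is overwritten before any read
Dead: 'a = 44'


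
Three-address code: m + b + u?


Break into single-operator statements:
t1 = m + b
t2 = t1 + u


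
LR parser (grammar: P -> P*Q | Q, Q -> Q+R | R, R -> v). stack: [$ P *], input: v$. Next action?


no handle ('P*' is not any RHS); shift 'v'
Action: shift


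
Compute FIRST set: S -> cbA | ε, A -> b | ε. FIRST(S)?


Per alternative of S: FIRST(cbA) = {c}; FIRST(ε) = {ε}
FIRST(S) = {c, ε}


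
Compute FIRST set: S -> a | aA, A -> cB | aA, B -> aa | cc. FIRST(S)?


Per alternative of S: FIRST(a) = {a}; FIRST(aA) = {a}
FIRST(S) = {a}


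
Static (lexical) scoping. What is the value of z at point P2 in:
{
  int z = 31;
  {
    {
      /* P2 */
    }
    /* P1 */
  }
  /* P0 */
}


P2's block does not declare z; resolves to the enclosing declaration at depth 0
z = 31


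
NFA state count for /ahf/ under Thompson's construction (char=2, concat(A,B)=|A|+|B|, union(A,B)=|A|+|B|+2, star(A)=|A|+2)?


Syntax tree has 3 char leaf(s), 0 union(s), 0 star(s)
chars contribute 3×2 = 6; each union adds +2; each star adds +2
Total: 6 + 0 + 0 = 6 states


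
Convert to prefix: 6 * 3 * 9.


left-to-right (same/higher precedence on left): tree is (* (* 6 3) 9)
Prefix: * * 6 3 9


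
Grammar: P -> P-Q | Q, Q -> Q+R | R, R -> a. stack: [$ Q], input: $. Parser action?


lookahead ∉ {+} so Q won't extend; reduce P -> Q
Action: reduce (P -> Q)


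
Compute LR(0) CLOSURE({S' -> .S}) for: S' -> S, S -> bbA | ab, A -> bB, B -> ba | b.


Start: S' -> .S
For each item with dot before a nonterminal B, add B -> .γ for every B-production
Closure: [S' -> .S, S -> .bbA, S -> .ab]


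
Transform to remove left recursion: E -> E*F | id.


Left-recursive alternatives: E*F; non-recursive: id
Introduce E': E -> idE', E' -> *FE' | ε


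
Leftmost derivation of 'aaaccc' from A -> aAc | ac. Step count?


Derivation: A => aAc => aaAcc => aaaccc
Steps: 3


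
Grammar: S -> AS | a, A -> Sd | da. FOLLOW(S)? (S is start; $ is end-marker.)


$ ∈ FOLLOW(S). For each A -> αBβ: add FIRST(β)\{ε} to FOLLOW(B); if β nullable, add FOLLOW(A).
FOLLOW(S) = {$, d}


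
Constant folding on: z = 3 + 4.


3 + 4 = 7 at compile time
Optimized: z = 7


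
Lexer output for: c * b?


Scan left to right, longest-match per lexeme
Tokens: ID(c), OP(*), ID(b)


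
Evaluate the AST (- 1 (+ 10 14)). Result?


Evaluate inner: (+ 10 14) = 24
Evaluate root: (- 1 24) = -23
Result: -23


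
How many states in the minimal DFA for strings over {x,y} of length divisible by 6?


Track length mod 6: states 0..5, accept at 0
Minimal DFA: 6 states


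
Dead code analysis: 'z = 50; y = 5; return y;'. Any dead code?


z is assigned but never read
Dead: 'z = 50'


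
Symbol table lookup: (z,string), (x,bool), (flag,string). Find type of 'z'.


Lookup 'z' → type string


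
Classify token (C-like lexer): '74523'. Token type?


Pattern: digits only
Type: INTEGER_LITERAL


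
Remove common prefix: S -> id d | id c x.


Common prefix: 'id'
Factored: S -> id S', S' -> d | c x


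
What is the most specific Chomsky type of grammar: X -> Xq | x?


Left-linear: every RHS is a terminal or one nonterminal followed by a terminal
Classification: Type 3 (Regular)


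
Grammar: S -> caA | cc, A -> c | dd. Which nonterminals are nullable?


A nonterminal is nullable iff some alternative derives ε (directly, or every symbol in it is nullable)
Nullable: {}


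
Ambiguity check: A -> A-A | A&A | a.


'a-a&a' has two parse trees (no precedence encoded between - and &)
Ambiguous


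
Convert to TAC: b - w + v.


Break into single-operator statements:
t1 = b - w
t2 = t1 + v


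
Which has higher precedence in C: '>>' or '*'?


'*' is multiplicative (level 10); '>>' is shift (level 8)
Higher level binds tighter
'*' has higher precedence than '>>'


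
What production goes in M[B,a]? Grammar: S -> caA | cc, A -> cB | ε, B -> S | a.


For [B, a]: 'a' ∈ FIRST(a)
Entry: B -> a


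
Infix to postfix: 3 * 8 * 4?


Left to right (same or higher precedence on left)
Postfix: 3 8 * 4 *


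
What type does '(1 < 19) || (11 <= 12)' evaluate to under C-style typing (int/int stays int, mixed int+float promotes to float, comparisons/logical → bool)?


Operand types: bool || bool
Rule: logical operators take bool operands and yield bool
Result type: bool


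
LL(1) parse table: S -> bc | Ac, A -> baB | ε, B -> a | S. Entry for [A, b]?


For [A, b]: 'b' ∈ FIRST(baB)
Entry: A -> baB


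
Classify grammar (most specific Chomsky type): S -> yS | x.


Right-linear: every RHS is a terminal or a terminal followed by one nonterminal
Classification: Type 3 (Regular)


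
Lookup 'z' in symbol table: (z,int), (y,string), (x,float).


Lookup 'z' → type int


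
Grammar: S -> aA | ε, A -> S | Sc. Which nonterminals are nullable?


A nonterminal is nullable iff some alternative derives ε (directly, or every symbol in it is nullable)
Nullable: {A, S}


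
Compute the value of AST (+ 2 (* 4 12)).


Evaluate inner: (* 4 12) = 48
Evaluate root: (+ 2 48) = 50
Result: 50


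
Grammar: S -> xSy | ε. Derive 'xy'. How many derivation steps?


Derivation: S => xSy => xy
Steps: 2


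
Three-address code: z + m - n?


Break into single-operator statements:
t1 = z + m
t2 = t1 - n


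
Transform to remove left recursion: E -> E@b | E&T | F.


Left-recursive alternatives: E@b, E&T; non-recursive: F
Introduce E': E -> FE', E' -> @bE' | &TE' | ε


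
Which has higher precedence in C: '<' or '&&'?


'<' is relational (level 7); '&&' is logical AND (level 2)
Higher level binds tighter
'<' has higher precedence than '&&'


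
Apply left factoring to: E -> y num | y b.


Common prefix: 'y'
Factored: E -> y E', E' -> num | b


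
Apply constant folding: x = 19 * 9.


19 * 9 = 171 at compile time
Optimized: x = 171
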